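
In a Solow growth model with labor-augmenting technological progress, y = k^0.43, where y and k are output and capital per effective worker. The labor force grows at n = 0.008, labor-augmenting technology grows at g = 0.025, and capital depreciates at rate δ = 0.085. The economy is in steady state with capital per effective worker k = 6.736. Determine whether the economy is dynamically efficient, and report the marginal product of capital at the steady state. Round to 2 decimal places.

dynamically efficient; MPK ≈ 0.14

Capital per effective worker breaks even when investment replaces (n + g + δ)·k; here n + g + δ = 0.118.
MPK = 0.43·k^(0.43−1) = 0.43·6.736^(-0.57) ≈ 0.1450.
MPK > 0.118, so the economy is dynamically efficient (under-saving).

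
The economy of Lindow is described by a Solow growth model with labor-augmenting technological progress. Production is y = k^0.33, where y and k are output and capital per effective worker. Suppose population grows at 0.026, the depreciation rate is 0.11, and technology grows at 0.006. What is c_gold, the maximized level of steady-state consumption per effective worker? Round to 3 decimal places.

Capital per effective worker breaks even when investment replaces (n + g + δ)·k; here n + g + δ = 0.142.
Maximizing c = f(k) − (n+g+δ)·k gives f'(k) = n+g+δ, i.e. 0.33·k^(0.33−1) = 0.142, so k_gold = (0.33/0.142)^(1/0.67) ≈ 3.5205.
y_gold = 3.5205^0.33 ≈ 1.5149.
c_gold = y_gold − (n+g+δ)·k_gold = 1.5149 − 0.142·3.5205 ≈ 1.0150.

c_gold ≈ 1.015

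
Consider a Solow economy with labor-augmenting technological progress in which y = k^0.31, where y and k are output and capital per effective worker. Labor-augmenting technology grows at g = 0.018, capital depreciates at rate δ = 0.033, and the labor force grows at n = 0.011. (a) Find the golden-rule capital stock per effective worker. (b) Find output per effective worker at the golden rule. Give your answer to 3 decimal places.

(a) k_gold ≈ 10.304; (b) y_gold ≈ 2.061

Break-even investment rate: n + g + δ = 0.011 + 0.018 + 0.033 = 0.062.
Golden rule sets MPK = n+g+δ: 0.31·k^(0.31−1) = 0.062, so k_gold = (0.31/0.062)^(1/0.69) ≈ 10.3039.
y_gold = 10.3039^0.31 ≈ 2.0608.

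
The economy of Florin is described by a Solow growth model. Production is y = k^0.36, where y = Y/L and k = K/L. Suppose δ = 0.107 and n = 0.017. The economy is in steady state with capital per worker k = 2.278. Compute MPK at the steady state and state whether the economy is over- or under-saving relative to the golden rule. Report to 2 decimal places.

under-saving; MPK ≈ 0.21

n + δ = 0.017 + 0.107 = 0.124.
MPK = 0.36·k^(0.36−1) = 0.36·2.278^(-0.64) ≈ 0.2126.
MPK > 0.124, so the economy is dynamically efficient (under-saving).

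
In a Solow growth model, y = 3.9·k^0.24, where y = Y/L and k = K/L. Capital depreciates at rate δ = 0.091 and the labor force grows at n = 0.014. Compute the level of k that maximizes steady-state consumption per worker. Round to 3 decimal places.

k_gold ≈ 17.787

Break-even investment rate: n + δ = 0.014 + 0.091 = 0.105.
At the golden rule the marginal product of capital equals n+δ: 0.24·3.9·k^(0.24−1) = 0.105. Solving, k_gold = (0.24·3.9/0.105)^(1/0.76) ≈ 17.7875.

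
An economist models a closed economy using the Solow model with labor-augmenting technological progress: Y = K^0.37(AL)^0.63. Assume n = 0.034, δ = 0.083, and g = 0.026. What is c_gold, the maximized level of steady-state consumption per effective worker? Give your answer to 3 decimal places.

n + g + δ = 0.034 + 0.026 + 0.083 = 0.143.
Golden rule sets MPK = n+g+δ: 0.37·k^(0.37−1) = 0.143, so k_gold = (0.37/0.143)^(1/0.63) ≈ 4.5221.
y_gold = 4.5221^0.37 ≈ 1.7477.
c_gold = y_gold − (n+g+δ)·k_gold = 1.7477 − 0.143·4.5221 ≈ 1.1011.

c_gold ≈ 1.101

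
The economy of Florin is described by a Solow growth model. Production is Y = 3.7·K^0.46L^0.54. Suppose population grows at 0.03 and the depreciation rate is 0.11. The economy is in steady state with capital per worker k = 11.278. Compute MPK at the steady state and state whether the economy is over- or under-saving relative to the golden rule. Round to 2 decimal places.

Capital per worker breaks even when investment replaces (n + δ)·k; here n + δ = 0.14.
MPK = 0.46·3.7·k^(0.46−1) = 0.46·3.7·11.278^(-0.54) ≈ 0.4600.
MPK > 0.14, so the economy is dynamically efficient (under-saving).

under-saving; MPK ≈ 0.46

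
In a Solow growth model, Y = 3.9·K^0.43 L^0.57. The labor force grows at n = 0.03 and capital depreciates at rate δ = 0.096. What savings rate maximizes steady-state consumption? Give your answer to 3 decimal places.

s_gold = 0.430

Break-even investment rate: n + δ = 0.03 + 0.096 = 0.126.
At the golden rule MPK = n+δ, and in any Cobb-Douglas steady state s = (n+δ)·k/y = MPK·k/y = capital's share 0.43.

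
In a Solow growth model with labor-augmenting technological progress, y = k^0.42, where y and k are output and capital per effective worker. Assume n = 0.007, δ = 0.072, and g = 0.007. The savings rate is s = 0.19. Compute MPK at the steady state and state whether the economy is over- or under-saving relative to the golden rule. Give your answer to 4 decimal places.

under-saving; MPK ≈ 0.1901

Break-even investment rate: n + g + δ = 0.007 + 0.007 + 0.072 = 0.086.
Steady-state k*: s·k^0.42 = 0.086·k gives k* = (0.19/0.086)^(1/0.58) ≈ 3.9223.
MPK = 0.42·3.9223^(-0.58) ≈ 0.1901.
MPK > n+g+δ = 0.086, so the economy is dynamically efficient (under-saving).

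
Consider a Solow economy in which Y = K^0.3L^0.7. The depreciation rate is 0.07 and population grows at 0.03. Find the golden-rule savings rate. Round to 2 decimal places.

Capital per worker breaks even when investment replaces (n + δ)·k; here n + δ = 0.1.
At the golden rule MPK = n+δ, and in any Cobb-Douglas steady state s = (n+δ)·k/y = MPK·k/y = capital's share 0.3.

s_gold = 0.30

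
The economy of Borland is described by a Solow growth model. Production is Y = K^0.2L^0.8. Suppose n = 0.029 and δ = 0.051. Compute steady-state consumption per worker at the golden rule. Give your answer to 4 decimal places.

Break-even investment rate: n + δ = 0.029 + 0.051 = 0.08.
Maximizing c = f(k) − (n+δ)·k gives f'(k) = n+δ, i.e. 0.2·k^(0.2−1) = 0.08, so k_gold = (0.2/0.08)^(1/0.8) ≈ 3.1436.
y_gold = 3.1436^0.2 ≈ 1.2574.
c_gold = y_gold − (n+δ)·k_gold = 1.2574 − 0.08·3.1436 ≈ 1.0059.

c_gold ≈ 1.0059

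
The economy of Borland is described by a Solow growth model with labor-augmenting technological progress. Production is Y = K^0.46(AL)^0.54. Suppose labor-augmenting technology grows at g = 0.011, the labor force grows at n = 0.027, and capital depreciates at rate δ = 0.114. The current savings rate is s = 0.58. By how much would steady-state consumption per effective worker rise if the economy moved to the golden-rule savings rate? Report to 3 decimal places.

n + g + δ = 0.027 + 0.011 + 0.114 = 0.152.
Current steady state (s = 0.58): k* = (0.58/0.152)^(1/0.54) ≈ 11.9401, y* = 11.9401^0.46 ≈ 3.1291, c* = (1−0.58)·3.1291 ≈ 1.3142.
Maximizing c = f(k) − (n+g+δ)·k gives f'(k) = n+g+δ, i.e. 0.46·k^(0.46−1) = 0.152, so k_gold = (0.46/0.152)^(1/0.54) ≈ 7.7729.
y_gold = 7.7729^0.46 ≈ 2.5684, c_gold = y_gold − 0.152·k_gold ≈ 1.3870.
Gain: Δc = 1.3870 − 1.3142 ≈ 0.0727.

Δc ≈ 0.073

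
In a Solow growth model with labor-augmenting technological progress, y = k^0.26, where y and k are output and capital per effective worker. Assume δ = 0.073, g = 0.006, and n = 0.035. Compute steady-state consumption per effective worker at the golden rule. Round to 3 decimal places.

c_gold ≈ 0.989

n + g + δ = 0.035 + 0.006 + 0.073 = 0.114.
Golden rule sets MPK = n+g+δ: 0.26·k^(0.26−1) = 0.114, so k_gold = (0.26/0.114)^(1/0.74) ≈ 3.0470.
y_gold = 3.0470^0.26 ≈ 1.3360.
c_gold = y_gold − (n+g+δ)·k_gold = 1.3360 − 0.114·3.0470 ≈ 0.9886.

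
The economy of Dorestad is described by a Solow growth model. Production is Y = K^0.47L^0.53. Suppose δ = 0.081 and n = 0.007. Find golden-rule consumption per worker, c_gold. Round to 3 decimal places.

n + δ = 0.007 + 0.081 = 0.088.
Setting f'(k) = n+δ gives 0.47·k^(0.47−1) = 0.088, hence k_gold = (0.47/0.088)^(1/0.53) ≈ 23.5971.
y_gold = 23.5971^0.47 ≈ 4.4182.
c_gold = y_gold − (n+δ)·k_gold = 4.4182 − 0.088·23.5971 ≈ 2.3416.

c_gold ≈ 2.342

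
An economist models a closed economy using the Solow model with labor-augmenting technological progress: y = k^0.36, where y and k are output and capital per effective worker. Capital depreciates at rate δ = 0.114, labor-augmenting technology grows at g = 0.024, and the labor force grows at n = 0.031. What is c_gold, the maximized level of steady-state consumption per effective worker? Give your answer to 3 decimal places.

Break-even investment rate: n + g + δ = 0.031 + 0.024 + 0.114 = 0.169.
At the golden rule the marginal product of capital equals n+g+δ: 0.36·k^(0.36−1) = 0.169. Solving, k_gold = (0.36/0.169)^(1/0.64) ≈ 3.2595.
y_gold = 3.2595^0.36 ≈ 1.5301.
c_gold = y_gold − (n+g+δ)·k_gold = 1.5301 − 0.169·3.2595 ≈ 0.9793.

c_gold ≈ 0.979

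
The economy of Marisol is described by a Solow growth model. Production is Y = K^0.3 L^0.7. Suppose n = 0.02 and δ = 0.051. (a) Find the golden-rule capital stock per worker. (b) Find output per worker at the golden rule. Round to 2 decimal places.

The effective depreciation rate is n + δ = 0.02 + 0.051 = 0.071.
At the golden rule the marginal product of capital equals n+δ: 0.3·k^(0.3−1) = 0.071. Solving, k_gold = (0.3/0.071)^(1/0.7) ≈ 7.8359.
y_gold = 7.8359^0.3 ≈ 1.8545.

(a) k_gold ≈ 7.84; (b) y_gold ≈ 1.85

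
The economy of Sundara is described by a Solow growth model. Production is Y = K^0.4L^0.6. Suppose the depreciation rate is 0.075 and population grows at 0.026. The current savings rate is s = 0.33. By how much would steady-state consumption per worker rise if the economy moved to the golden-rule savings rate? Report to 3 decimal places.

Δc ≈ 0.027

n + δ = 0.026 + 0.075 = 0.101.
Current steady state (s = 0.33): k* = (0.33/0.101)^(1/0.6) ≈ 7.1943, y* = 7.1943^0.4 ≈ 2.2019, c* = (1−0.33)·2.2019 ≈ 1.4753.
Setting f'(k) = n+δ gives 0.4·k^(0.4−1) = 0.101, hence k_gold = (0.4/0.101)^(1/0.6) ≈ 9.9136.
y_gold = 9.9136^0.4 ≈ 2.5032, c_gold = y_gold − 0.101·k_gold ≈ 1.5019.
Gain: Δc = 1.5019 − 1.4753 ≈ 0.0266.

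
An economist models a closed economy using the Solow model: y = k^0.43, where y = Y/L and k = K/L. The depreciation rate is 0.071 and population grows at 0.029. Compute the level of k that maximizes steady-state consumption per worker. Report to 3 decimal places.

The effective depreciation rate is n + δ = 0.029 + 0.071 = 0.1.
Golden rule sets MPK = n+δ: 0.43·k^(0.43−1) = 0.1, so k_gold = (0.43/0.1)^(1/0.57) ≈ 12.9225.

k_gold ≈ 12.923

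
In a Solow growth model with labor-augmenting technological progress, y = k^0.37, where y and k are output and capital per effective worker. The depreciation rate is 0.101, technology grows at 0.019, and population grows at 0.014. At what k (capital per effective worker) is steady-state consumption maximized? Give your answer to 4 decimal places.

The effective depreciation rate is n + g + δ = 0.014 + 0.019 + 0.101 = 0.134.
At the golden rule the marginal product of capital equals n+g+δ: 0.37·k^(0.37−1) = 0.134. Solving, k_gold = (0.37/0.134)^(1/0.63) ≈ 5.0136.

k_gold ≈ 5.0136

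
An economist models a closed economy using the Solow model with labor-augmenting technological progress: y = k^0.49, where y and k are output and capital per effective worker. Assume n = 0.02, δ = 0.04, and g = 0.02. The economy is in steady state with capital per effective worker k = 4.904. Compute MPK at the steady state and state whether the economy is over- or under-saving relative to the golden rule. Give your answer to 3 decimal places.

under-saving; MPK ≈ 0.218

The effective depreciation rate is n + g + δ = 0.02 + 0.02 + 0.04 = 0.08.
MPK = 0.49·k^(0.49−1) = 0.49·4.904^(-0.51) ≈ 0.2178.
MPK > 0.08, so the economy is dynamically efficient (under-saving).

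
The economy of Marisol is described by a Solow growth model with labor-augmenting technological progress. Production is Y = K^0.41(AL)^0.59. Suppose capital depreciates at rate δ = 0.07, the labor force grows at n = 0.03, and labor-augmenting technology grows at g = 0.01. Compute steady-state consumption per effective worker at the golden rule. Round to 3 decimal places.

Break-even investment rate: n + g + δ = 0.03 + 0.01 + 0.07 = 0.11.
Setting f'(k) = n+g+δ gives 0.41·k^(0.41−1) = 0.11, hence k_gold = (0.41/0.11)^(1/0.59) ≈ 9.2995.
y_gold = 9.2995^0.41 ≈ 2.4950.
c_gold = y_gold − (n+g+δ)·k_gold = 2.4950 − 0.11·9.2995 ≈ 1.4720.

c_gold ≈ 1.472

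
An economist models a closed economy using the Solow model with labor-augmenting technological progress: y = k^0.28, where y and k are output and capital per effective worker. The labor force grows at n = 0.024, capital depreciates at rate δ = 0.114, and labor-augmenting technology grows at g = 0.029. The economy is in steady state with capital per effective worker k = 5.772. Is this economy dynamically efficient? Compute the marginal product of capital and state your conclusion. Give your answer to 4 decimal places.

dynamically inefficient; MPK ≈ 0.0793

Capital per effective worker breaks even when investment replaces (n + g + δ)·k; here n + g + δ = 0.167.
MPK = 0.28·k^(0.28−1) = 0.28·5.772^(-0.72) ≈ 0.0793.
MPK < 0.167, so the economy is dynamically inefficient (over-saving).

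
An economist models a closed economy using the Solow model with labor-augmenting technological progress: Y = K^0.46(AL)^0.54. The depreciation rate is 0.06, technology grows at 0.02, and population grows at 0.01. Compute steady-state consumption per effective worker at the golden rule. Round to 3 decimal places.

Capital per effective worker breaks even when investment replaces (n + g + δ)·k; here n + g + δ = 0.09.
At the golden rule the marginal product of capital equals n+g+δ: 0.46·k^(0.46−1) = 0.09. Solving, k_gold = (0.46/0.09)^(1/0.54) ≈ 20.5147.
y_gold = 20.5147^0.46 ≈ 4.0137.
c_gold = y_gold − (n+g+δ)·k_gold = 4.0137 − 0.09·20.5147 ≈ 2.1674.

c_gold ≈ 2.167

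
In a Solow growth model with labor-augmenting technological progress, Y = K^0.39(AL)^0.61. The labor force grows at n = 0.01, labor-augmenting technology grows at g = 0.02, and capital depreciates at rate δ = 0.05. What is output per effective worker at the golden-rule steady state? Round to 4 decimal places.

Break-even investment rate: n + g + δ = 0.01 + 0.02 + 0.05 = 0.08.
Setting f'(k) = n+g+δ gives 0.39·k^(0.39−1) = 0.08, hence k_gold = (0.39/0.08)^(1/0.61) ≈ 13.4223.
Output: y_gold = k_gold^0.39 = 13.4223^0.39 ≈ 2.7533.

y_gold ≈ 2.7533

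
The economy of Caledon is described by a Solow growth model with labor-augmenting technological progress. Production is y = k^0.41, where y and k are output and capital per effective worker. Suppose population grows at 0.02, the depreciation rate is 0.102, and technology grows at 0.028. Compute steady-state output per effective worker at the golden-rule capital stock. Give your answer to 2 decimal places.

y_gold ≈ 2.01

Break-even investment rate: n + g + δ = 0.02 + 0.028 + 0.102 = 0.15.
Maximizing c = f(k) − (n+g+δ)·k gives f'(k) = n+g+δ, i.e. 0.41·k^(0.41−1) = 0.15, so k_gold = (0.41/0.15)^(1/0.59) ≈ 5.4974.
Output: y_gold = k_gold^0.41 = 5.4974^0.41 ≈ 2.0112.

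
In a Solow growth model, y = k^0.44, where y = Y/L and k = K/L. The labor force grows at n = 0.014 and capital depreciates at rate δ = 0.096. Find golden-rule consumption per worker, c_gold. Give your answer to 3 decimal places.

The effective depreciation rate is n + δ = 0.014 + 0.096 = 0.11.
Setting f'(k) = n+δ gives 0.44·k^(0.44−1) = 0.11, hence k_gold = (0.44/0.11)^(1/0.56) ≈ 11.8880.
y_gold = 11.8880^0.44 ≈ 2.9720.
c_gold = y_gold − (n+δ)·k_gold = 2.9720 − 0.11·11.8880 ≈ 1.6643.

c_gold ≈ 1.664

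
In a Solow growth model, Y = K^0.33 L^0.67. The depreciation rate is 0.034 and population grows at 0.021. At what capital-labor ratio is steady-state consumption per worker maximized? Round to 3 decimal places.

k_gold ≈ 14.502

The effective depreciation rate is n + δ = 0.021 + 0.034 = 0.055.
Maximizing c = f(k) − (n+δ)·k gives f'(k) = n+δ, i.e. 0.33·k^(0.33−1) = 0.055, so k_gold = (0.33/0.055)^(1/0.67) ≈ 14.5017.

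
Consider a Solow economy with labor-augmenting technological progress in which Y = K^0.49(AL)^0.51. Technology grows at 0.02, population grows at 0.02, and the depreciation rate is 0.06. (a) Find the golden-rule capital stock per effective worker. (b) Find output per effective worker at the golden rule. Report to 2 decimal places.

n + g + δ = 0.02 + 0.02 + 0.06 = 0.1.
At the golden rule the marginal product of capital equals n+g+δ: 0.49·k^(0.49−1) = 0.1. Solving, k_gold = (0.49/0.1)^(1/0.51) ≈ 22.5593.
y_gold = 22.5593^0.49 ≈ 4.6039.

(a) k_gold ≈ 22.56; (b) y_gold ≈ 4.60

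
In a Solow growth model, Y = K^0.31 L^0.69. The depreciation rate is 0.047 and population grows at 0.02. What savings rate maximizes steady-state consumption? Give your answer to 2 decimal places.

s_gold = 0.31

n + δ = 0.02 + 0.047 = 0.067.
At the golden rule MPK = n+δ, and in any Cobb-Douglas steady state s = (n+δ)·k/y = MPK·k/y = capital's share 0.31.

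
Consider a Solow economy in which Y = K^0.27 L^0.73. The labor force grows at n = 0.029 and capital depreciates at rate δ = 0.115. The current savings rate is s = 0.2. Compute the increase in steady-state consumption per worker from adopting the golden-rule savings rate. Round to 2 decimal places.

Capital per worker breaks even when investment replaces (n + δ)·k; here n + δ = 0.144.
Current steady state (s = 0.2): k* = (0.2/0.144)^(1/0.73) ≈ 1.5683, y* = 1.5683^0.27 ≈ 1.1292, c* = (1−0.2)·1.1292 ≈ 0.9034.
Setting f'(k) = n+δ gives 0.27·k^(0.27−1) = 0.144, hence k_gold = (0.27/0.144)^(1/0.73) ≈ 2.3658.
y_gold = 2.3658^0.27 ≈ 1.2617, c_gold = y_gold − 0.144·k_gold ≈ 0.9211.
Gain: Δc = 0.9211 − 0.9034 ≈ 0.0177.

Δc ≈ 0.02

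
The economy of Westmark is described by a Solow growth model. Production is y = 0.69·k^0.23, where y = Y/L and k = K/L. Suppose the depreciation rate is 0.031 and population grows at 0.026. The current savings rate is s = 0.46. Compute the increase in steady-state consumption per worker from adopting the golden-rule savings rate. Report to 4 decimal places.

Δc ≈ 0.0991

The effective depreciation rate is n + δ = 0.026 + 0.031 = 0.057.
Current steady state (s = 0.46): k* = (0.46·0.69/0.057)^(1/0.77) ≈ 9.3000, y* = 0.69·9.3000^0.23 ≈ 1.1524, c* = (1−0.46)·1.1524 ≈ 0.6223.
Setting f'(k) = n+δ gives 0.23·0.69·k^(0.23−1) = 0.057, hence k_gold = (0.23·0.69/0.057)^(1/0.77) ≈ 3.7804.
y_gold = 0.69·3.7804^0.23 ≈ 0.9369, c_gold = y_gold − 0.057·k_gold ≈ 0.7214.
Gain: Δc = 0.7214 − 0.6223 ≈ 0.0991.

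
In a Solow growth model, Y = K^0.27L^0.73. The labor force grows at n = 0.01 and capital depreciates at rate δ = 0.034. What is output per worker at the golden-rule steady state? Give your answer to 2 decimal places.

The effective depreciation rate is n + δ = 0.01 + 0.034 = 0.044.
At the golden rule the marginal product of capital equals n+δ: 0.27·k^(0.27−1) = 0.044. Solving, k_gold = (0.27/0.044)^(1/0.73) ≈ 12.0041.
Output: y_gold = k_gold^0.27 = 12.0041^0.27 ≈ 1.9562.

y_gold ≈ 1.96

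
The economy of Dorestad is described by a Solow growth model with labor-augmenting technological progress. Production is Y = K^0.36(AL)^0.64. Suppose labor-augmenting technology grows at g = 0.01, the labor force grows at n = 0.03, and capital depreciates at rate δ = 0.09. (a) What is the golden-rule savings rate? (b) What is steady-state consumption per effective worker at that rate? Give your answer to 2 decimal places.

Break-even investment rate: n + g + δ = 0.03 + 0.01 + 0.09 = 0.13.
For Cobb-Douglas, s_gold equals capital's share: s_gold = 0.36.
Golden rule sets MPK = n+g+δ: 0.36·k^(0.36−1) = 0.13, so k_gold = (0.36/0.13)^(1/0.64) ≈ 4.9112.
y_gold = 4.9112^0.36 ≈ 1.7735; c_gold = (1−0.36)·y_gold ≈ 1.1350.

(a) s_gold = 0.36; (b) c_gold ≈ 1.14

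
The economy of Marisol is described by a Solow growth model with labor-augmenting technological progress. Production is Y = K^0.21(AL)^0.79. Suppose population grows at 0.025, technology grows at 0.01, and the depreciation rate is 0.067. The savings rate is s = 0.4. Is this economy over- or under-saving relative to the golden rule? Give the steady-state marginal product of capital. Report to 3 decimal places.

Capital per effective worker breaks even when investment replaces (n + g + δ)·k; here n + g + δ = 0.102.
Steady-state k*: s·k^0.21 = 0.102·k gives k* = (0.4/0.102)^(1/0.79) ≈ 5.6392.
MPK = 0.21·5.6392^(-0.79) ≈ 0.0536.
MPK < n+g+δ = 0.102, so the economy is dynamically inefficient (over-saving).

over-saving; MPK ≈ 0.054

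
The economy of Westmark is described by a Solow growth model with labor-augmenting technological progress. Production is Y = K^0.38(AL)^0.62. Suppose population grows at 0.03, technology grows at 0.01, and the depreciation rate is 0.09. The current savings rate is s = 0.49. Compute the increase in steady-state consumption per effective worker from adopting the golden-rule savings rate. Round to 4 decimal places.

Δc ≈ 0.0463

Break-even investment rate: n + g + δ = 0.03 + 0.01 + 0.09 = 0.13.
Current steady state (s = 0.49): k* = (0.49/0.13)^(1/0.62) ≈ 8.5004, y* = 8.5004^0.38 ≈ 2.2552, c* = (1−0.49)·2.2552 ≈ 1.1502.
Golden rule sets MPK = n+g+δ: 0.38·k^(0.38−1) = 0.13, so k_gold = (0.38/0.13)^(1/0.62) ≈ 5.6410.
y_gold = 5.6410^0.38 ≈ 1.9298, c_gold = y_gold − 0.13·k_gold ≈ 1.1965.
Gain: Δc = 1.1965 − 1.1502 ≈ 0.0463.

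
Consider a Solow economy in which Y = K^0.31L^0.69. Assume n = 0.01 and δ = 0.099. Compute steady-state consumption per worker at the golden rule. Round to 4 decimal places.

The effective depreciation rate is n + δ = 0.01 + 0.099 = 0.109.
Setting f'(k) = n+δ gives 0.31·k^(0.31−1) = 0.109, hence k_gold = (0.31/0.109)^(1/0.69) ≈ 4.5486.
y_gold = 4.5486^0.31 ≈ 1.5993.
c_gold = y_gold − (n+δ)·k_gold = 1.5993 − 0.109·4.5486 ≈ 1.1035.

c_gold ≈ 1.1035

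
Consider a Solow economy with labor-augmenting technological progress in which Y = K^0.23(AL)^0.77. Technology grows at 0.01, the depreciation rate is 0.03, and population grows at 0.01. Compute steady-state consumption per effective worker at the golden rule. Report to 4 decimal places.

c_gold ≈ 1.2147

Capital per effective worker breaks even when investment replaces (n + g + δ)·k; here n + g + δ = 0.05.
Maximizing c = f(k) − (n+g+δ)·k gives f'(k) = n+g+δ, i.e. 0.23·k^(0.23−1) = 0.05, so k_gold = (0.23/0.05)^(1/0.77) ≈ 7.2565.
y_gold = 7.2565^0.23 ≈ 1.5775.
c_gold = y_gold − (n+g+δ)·k_gold = 1.5775 − 0.05·7.2565 ≈ 1.2147.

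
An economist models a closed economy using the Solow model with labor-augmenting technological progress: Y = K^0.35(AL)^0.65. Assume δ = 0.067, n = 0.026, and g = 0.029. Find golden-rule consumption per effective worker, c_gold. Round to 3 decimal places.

n + g + δ = 0.026 + 0.029 + 0.067 = 0.122.
At the golden rule the marginal product of capital equals n+g+δ: 0.35·k^(0.35−1) = 0.122. Solving, k_gold = (0.35/0.122)^(1/0.65) ≈ 5.0602.
y_gold = 5.0602^0.35 ≈ 1.7638.
c_gold = y_gold − (n+g+δ)·k_gold = 1.7638 − 0.122·5.0602 ≈ 1.1465.

c_gold ≈ 1.146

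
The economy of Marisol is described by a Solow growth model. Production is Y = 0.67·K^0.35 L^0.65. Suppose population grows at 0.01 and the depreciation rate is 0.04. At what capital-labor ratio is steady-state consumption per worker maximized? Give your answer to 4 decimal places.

Capital per worker breaks even when investment replaces (n + δ)·k; here n + δ = 0.05.
Setting f'(k) = n+δ gives 0.35·0.67·k^(0.35−1) = 0.05, hence k_gold = (0.35·0.67/0.05)^(1/0.65) ≈ 10.7789.

k_gold ≈ 10.7789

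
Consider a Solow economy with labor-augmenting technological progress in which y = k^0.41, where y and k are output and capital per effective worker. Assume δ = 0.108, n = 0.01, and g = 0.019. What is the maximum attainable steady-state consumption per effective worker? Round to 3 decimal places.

c_gold ≈ 1.264

Capital per effective worker breaks even when investment replaces (n + g + δ)·k; here n + g + δ = 0.137.
Golden rule sets MPK = n+g+δ: 0.41·k^(0.41−1) = 0.137, so k_gold = (0.41/0.137)^(1/0.59) ≈ 6.4104.
y_gold = 6.4104^0.41 ≈ 2.1420.
c_gold = y_gold − (n+g+δ)·k_gold = 2.1420 − 0.137·6.4104 ≈ 1.2638.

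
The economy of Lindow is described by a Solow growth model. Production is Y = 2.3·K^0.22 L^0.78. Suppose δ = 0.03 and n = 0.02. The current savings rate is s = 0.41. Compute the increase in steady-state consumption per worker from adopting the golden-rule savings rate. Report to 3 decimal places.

The effective depreciation rate is n + δ = 0.02 + 0.03 = 0.05.
Current steady state (s = 0.41): k* = (0.41·2.3/0.05)^(1/0.78) ≈ 43.1827, y* = 2.3·43.1827^0.22 ≈ 5.2662, c* = (1−0.41)·5.2662 ≈ 3.1070.
Maximizing c = f(k) − (n+δ)·k gives f'(k) = n+δ, i.e. 0.22·2.3·k^(0.22−1) = 0.05, so k_gold = (0.22·2.3/0.05)^(1/0.78) ≈ 19.4399.
y_gold = 2.3·19.4399^0.22 ≈ 4.4181, c_gold = y_gold − 0.05·k_gold ≈ 3.4462.
Gain: Δc = 3.4462 − 3.1070 ≈ 0.3391.

Δc ≈ 0.339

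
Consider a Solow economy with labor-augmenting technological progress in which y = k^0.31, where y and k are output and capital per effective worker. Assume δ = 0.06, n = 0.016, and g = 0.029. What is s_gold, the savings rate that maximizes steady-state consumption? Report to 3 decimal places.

s_gold = 0.310

Capital per effective worker breaks even when investment replaces (n + g + δ)·k; here n + g + δ = 0.105.
At the golden rule MPK = n+g+δ, and in any Cobb-Douglas steady state s = (n+g+δ)·k/y = MPK·k/y = capital's share 0.31.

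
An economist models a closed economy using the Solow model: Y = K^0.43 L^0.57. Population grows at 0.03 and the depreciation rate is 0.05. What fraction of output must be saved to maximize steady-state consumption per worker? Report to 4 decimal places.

Capital per worker breaks even when investment replaces (n + δ)·k; here n + δ = 0.08.
At the golden rule MPK = n+δ, and in any Cobb-Douglas steady state s = (n+δ)·k/y = MPK·k/y = capital's share 0.43.

s_gold = 0.4300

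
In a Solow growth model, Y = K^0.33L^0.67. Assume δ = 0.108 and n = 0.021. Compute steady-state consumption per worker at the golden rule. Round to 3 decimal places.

Capital per worker breaks even when investment replaces (n + δ)·k; here n + δ = 0.129.
Setting f'(k) = n+δ gives 0.33·k^(0.33−1) = 0.129, hence k_gold = (0.33/0.129)^(1/0.67) ≈ 4.0630.
y_gold = 4.0630^0.33 ≈ 1.5882.
c_gold = y_gold − (n+δ)·k_gold = 1.5882 − 0.129·4.0630 ≈ 1.0641.

c_gold ≈ 1.064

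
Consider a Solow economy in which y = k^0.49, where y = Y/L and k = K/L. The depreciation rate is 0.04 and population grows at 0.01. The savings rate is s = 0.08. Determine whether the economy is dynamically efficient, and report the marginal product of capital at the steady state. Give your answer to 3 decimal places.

Break-even investment rate: n + δ = 0.01 + 0.04 = 0.05.
Steady-state k*: s·k^0.49 = 0.05·k gives k* = (0.08/0.05)^(1/0.51) ≈ 2.5132.
MPK = 0.49·2.5132^(-0.51) ≈ 0.3063.
MPK > n+δ = 0.05, so the economy is dynamically efficient (under-saving).

dynamically efficient; MPK ≈ 0.306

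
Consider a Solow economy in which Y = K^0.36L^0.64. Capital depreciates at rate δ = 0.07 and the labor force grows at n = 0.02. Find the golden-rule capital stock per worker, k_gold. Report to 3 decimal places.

k_gold ≈ 8.724

Break-even investment rate: n + δ = 0.02 + 0.07 = 0.09.
Golden rule sets MPK = n+δ: 0.36·k^(0.36−1) = 0.09, so k_gold = (0.36/0.09)^(1/0.64) ≈ 8.7241.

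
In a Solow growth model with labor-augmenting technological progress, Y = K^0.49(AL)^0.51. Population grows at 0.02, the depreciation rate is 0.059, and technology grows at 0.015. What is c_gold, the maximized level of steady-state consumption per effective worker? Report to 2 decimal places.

Break-even investment rate: n + g + δ = 0.02 + 0.015 + 0.059 = 0.094.
Maximizing c = f(k) − (n+g+δ)·k gives f'(k) = n+g+δ, i.e. 0.49·k^(0.49−1) = 0.094, so k_gold = (0.49/0.094)^(1/0.51) ≈ 25.4692.
y_gold = 25.4692^0.49 ≈ 4.8859.
c_gold = y_gold − (n+g+δ)·k_gold = 4.8859 − 0.094·25.4692 ≈ 2.4918.

c_gold ≈ 2.49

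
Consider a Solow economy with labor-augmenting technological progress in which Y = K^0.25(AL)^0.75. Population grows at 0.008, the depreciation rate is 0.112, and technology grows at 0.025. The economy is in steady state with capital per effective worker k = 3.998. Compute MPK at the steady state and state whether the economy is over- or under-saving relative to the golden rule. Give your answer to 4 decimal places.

over-saving; MPK ≈ 0.0884

n + g + δ = 0.008 + 0.025 + 0.112 = 0.145.
MPK = 0.25·k^(0.25−1) = 0.25·3.998^(-0.75) ≈ 0.0884.
MPK < 0.145, so the economy is dynamically inefficient (over-saving).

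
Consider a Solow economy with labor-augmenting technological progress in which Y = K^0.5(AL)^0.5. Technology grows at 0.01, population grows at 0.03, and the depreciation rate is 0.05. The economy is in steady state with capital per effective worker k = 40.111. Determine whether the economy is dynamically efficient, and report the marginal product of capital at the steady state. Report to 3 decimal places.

dynamically inefficient; MPK ≈ 0.079

n + g + δ = 0.03 + 0.01 + 0.05 = 0.09.
MPK = 0.5·k^(0.5−1) = 0.5·40.111^(-0.5) ≈ 0.0789.
MPK < 0.09, so the economy is dynamically inefficient (over-saving).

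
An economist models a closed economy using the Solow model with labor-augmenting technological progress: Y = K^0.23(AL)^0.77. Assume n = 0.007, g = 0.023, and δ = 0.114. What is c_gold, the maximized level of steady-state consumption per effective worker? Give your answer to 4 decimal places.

c_gold ≈ 0.8856

Capital per effective worker breaks even when investment replaces (n + g + δ)·k; here n + g + δ = 0.144.
Setting f'(k) = n+g+δ gives 0.23·k^(0.23−1) = 0.144, hence k_gold = (0.23/0.144)^(1/0.77) ≈ 1.8370.
y_gold = 1.8370^0.23 ≈ 1.1501.
c_gold = y_gold − (n+g+δ)·k_gold = 1.1501 − 0.144·1.8370 ≈ 0.8856.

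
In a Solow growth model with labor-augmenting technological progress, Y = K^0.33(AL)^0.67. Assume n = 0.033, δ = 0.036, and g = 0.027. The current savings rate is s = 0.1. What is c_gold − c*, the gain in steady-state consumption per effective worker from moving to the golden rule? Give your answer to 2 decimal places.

Δc ≈ 0.31

n + g + δ = 0.033 + 0.027 + 0.036 = 0.096.
Current steady state (s = 0.1): k* = (0.1/0.096)^(1/0.67) ≈ 1.0628, y* = 1.0628^0.33 ≈ 1.0203, c* = (1−0.1)·1.0203 ≈ 0.9183.
Golden rule sets MPK = n+g+δ: 0.33·k^(0.33−1) = 0.096, so k_gold = (0.33/0.096)^(1/0.67) ≈ 6.3148.
y_gold = 6.3148^0.33 ≈ 1.8370, c_gold = y_gold − 0.096·k_gold ≈ 1.2308.
Gain: Δc = 1.2308 − 0.9183 ≈ 0.3125.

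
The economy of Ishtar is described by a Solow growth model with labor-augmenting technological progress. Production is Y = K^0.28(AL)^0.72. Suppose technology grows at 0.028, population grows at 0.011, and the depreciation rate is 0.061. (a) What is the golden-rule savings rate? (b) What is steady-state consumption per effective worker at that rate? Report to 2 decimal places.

(a) s_gold = 0.28; (b) c_gold ≈ 1.07

n + g + δ = 0.011 + 0.028 + 0.061 = 0.1.
For Cobb-Douglas, s_gold equals capital's share: s_gold = 0.28.
Golden rule sets MPK = n+g+δ: 0.28·k^(0.28−1) = 0.1, so k_gold = (0.28/0.1)^(1/0.72) ≈ 4.1788.
y_gold = 4.1788^0.28 ≈ 1.4924; c_gold = (1−0.28)·y_gold ≈ 1.0746.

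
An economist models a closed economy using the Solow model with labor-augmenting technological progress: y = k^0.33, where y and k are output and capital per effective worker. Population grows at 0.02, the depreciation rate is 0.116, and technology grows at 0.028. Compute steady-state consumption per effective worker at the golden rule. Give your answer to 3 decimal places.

c_gold ≈ 0.945

Capital per effective worker breaks even when investment replaces (n + g + δ)·k; here n + g + δ = 0.164.
Golden rule sets MPK = n+g+δ: 0.33·k^(0.33−1) = 0.164, so k_gold = (0.33/0.164)^(1/0.67) ≈ 2.8395.
y_gold = 2.8395^0.33 ≈ 1.4111.
c_gold = y_gold − (n+g+δ)·k_gold = 1.4111 − 0.164·2.8395 ≈ 0.9455.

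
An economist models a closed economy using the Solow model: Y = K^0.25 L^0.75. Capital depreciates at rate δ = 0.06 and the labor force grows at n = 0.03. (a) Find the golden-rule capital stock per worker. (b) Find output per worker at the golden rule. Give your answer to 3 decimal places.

(a) k_gold ≈ 3.905; (b) y_gold ≈ 1.406

n + δ = 0.03 + 0.06 = 0.09.
Maximizing c = f(k) − (n+δ)·k gives f'(k) = n+δ, i.e. 0.25·k^(0.25−1) = 0.09, so k_gold = (0.25/0.09)^(1/0.75) ≈ 3.9048.
y_gold = 3.9048^0.25 ≈ 1.4057.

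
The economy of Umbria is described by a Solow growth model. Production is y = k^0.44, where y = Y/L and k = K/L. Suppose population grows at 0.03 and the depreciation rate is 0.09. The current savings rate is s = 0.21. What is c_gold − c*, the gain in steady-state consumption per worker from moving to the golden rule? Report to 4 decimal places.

n + δ = 0.03 + 0.09 = 0.12.
Current steady state (s = 0.21): k* = (0.21/0.12)^(1/0.56) ≈ 2.7164, y* = 2.7164^0.44 ≈ 1.5522, c* = (1−0.21)·1.5522 ≈ 1.2263.
Setting f'(k) = n+δ gives 0.44·k^(0.44−1) = 0.12, hence k_gold = (0.44/0.12)^(1/0.56) ≈ 10.1772.
y_gold = 10.1772^0.44 ≈ 2.7756, c_gold = y_gold − 0.12·k_gold ≈ 1.5543.
Gain: Δc = 1.5543 − 1.2263 ≈ 0.3281.

Δc ≈ 0.3281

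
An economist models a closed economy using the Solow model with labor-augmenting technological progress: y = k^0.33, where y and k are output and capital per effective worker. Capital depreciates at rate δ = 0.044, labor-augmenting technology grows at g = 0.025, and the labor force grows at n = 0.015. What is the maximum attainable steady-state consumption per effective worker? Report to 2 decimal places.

c_gold ≈ 1.31

Break-even investment rate: n + g + δ = 0.015 + 0.025 + 0.044 = 0.084.
At the golden rule the marginal product of capital equals n+g+δ: 0.33·k^(0.33−1) = 0.084. Solving, k_gold = (0.33/0.084)^(1/0.67) ≈ 7.7076.
y_gold = 7.7076^0.33 ≈ 1.9619.
c_gold = y_gold − (n+g+δ)·k_gold = 1.9619 − 0.084·7.7076 ≈ 1.3145.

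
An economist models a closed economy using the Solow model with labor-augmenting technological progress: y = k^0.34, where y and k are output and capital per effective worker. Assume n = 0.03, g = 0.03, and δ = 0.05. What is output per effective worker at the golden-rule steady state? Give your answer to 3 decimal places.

y_gold ≈ 1.788

The effective depreciation rate is n + g + δ = 0.03 + 0.03 + 0.05 = 0.11.
At the golden rule the marginal product of capital equals n+g+δ: 0.34·k^(0.34−1) = 0.11. Solving, k_gold = (0.34/0.11)^(1/0.66) ≈ 5.5278.
Output: y_gold = k_gold^0.34 = 5.5278^0.34 ≈ 1.7884.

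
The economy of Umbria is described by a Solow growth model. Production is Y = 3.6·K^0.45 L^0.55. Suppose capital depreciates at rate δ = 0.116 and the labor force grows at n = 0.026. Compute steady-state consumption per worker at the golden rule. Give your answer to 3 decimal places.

n + δ = 0.026 + 0.116 = 0.142.
Setting f'(k) = n+δ gives 0.45·3.6·k^(0.45−1) = 0.142, hence k_gold = (0.45·3.6/0.142)^(1/0.55) ≈ 83.6046.
y_gold = 3.6·83.6046^0.45 ≈ 26.3819.
c_gold = y_gold − (n+δ)·k_gold = 26.3819 − 0.142·83.6046 ≈ 14.5100.

c_gold ≈ 14.510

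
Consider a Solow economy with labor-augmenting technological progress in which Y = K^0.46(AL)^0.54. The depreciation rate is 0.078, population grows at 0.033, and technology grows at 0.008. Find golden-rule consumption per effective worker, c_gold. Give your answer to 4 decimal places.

c_gold ≈ 1.7085

n + g + δ = 0.033 + 0.008 + 0.078 = 0.119.
At the golden rule the marginal product of capital equals n+g+δ: 0.46·k^(0.46−1) = 0.119. Solving, k_gold = (0.46/0.119)^(1/0.54) ≈ 12.2300.
y_gold = 12.2300^0.46 ≈ 3.1639.
c_gold = y_gold − (n+g+δ)·k_gold = 3.1639 − 0.119·12.2300 ≈ 1.7085.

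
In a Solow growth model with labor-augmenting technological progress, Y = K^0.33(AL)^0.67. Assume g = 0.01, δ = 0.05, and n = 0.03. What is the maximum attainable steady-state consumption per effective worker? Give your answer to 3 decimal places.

Capital per effective worker breaks even when investment replaces (n + g + δ)·k; here n + g + δ = 0.09.
Setting f'(k) = n+g+δ gives 0.33·k^(0.33−1) = 0.09, hence k_gold = (0.33/0.09)^(1/0.67) ≈ 6.9534.
y_gold = 6.9534^0.33 ≈ 1.8964.
c_gold = y_gold − (n+g+δ)·k_gold = 1.8964 − 0.09·6.9534 ≈ 1.2706.

c_gold ≈ 1.271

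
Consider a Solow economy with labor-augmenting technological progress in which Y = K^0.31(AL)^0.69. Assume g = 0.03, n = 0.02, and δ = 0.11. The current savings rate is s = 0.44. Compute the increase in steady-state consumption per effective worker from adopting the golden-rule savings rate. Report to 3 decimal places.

Δc ≈ 0.047

The effective depreciation rate is n + g + δ = 0.02 + 0.03 + 0.11 = 0.16.
Current steady state (s = 0.44): k* = (0.44/0.16)^(1/0.69) ≈ 4.3323, y* = 4.3323^0.31 ≈ 1.5754, c* = (1−0.44)·1.5754 ≈ 0.8822.
At the golden rule the marginal product of capital equals n+g+δ: 0.31·k^(0.31−1) = 0.16. Solving, k_gold = (0.31/0.16)^(1/0.69) ≈ 2.6079.
y_gold = 2.6079^0.31 ≈ 1.3460, c_gold = y_gold − 0.16·k_gold ≈ 0.9288.
Gain: Δc = 0.9288 − 0.8822 ≈ 0.0465.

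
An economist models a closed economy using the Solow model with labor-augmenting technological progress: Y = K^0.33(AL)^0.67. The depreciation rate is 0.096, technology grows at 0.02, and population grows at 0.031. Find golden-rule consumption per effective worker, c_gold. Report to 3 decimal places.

c_gold ≈ 0.998

Capital per effective worker breaks even when investment replaces (n + g + δ)·k; here n + g + δ = 0.147.
Setting f'(k) = n+g+δ gives 0.33·k^(0.33−1) = 0.147, hence k_gold = (0.33/0.147)^(1/0.67) ≈ 3.3433.
y_gold = 3.3433^0.33 ≈ 1.4893.
c_gold = y_gold − (n+g+δ)·k_gold = 1.4893 − 0.147·3.3433 ≈ 0.9978.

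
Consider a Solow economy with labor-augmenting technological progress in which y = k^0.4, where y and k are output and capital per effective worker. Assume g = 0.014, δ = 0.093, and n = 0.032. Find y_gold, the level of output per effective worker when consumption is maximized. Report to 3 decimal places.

The effective depreciation rate is n + g + δ = 0.032 + 0.014 + 0.093 = 0.139.
Maximizing c = f(k) − (n+g+δ)·k gives f'(k) = n+g+δ, i.e. 0.4·k^(0.4−1) = 0.139, so k_gold = (0.4/0.139)^(1/0.6) ≈ 5.8220.
Output: y_gold = k_gold^0.4 = 5.8220^0.4 ≈ 2.0232.

y_gold ≈ 2.023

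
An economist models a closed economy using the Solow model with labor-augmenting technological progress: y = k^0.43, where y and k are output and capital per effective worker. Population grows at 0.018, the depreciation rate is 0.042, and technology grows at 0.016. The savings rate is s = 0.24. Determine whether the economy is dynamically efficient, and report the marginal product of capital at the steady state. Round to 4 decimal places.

dynamically efficient; MPK ≈ 0.1362

Break-even investment rate: n + g + δ = 0.018 + 0.016 + 0.042 = 0.076.
Steady-state k*: s·k^0.43 = 0.076·k gives k* = (0.24/0.076)^(1/0.57) ≈ 7.5186.
MPK = 0.43·7.5186^(-0.57) ≈ 0.1362.
MPK > n+g+δ = 0.076, so the economy is dynamically efficient (under-saving).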